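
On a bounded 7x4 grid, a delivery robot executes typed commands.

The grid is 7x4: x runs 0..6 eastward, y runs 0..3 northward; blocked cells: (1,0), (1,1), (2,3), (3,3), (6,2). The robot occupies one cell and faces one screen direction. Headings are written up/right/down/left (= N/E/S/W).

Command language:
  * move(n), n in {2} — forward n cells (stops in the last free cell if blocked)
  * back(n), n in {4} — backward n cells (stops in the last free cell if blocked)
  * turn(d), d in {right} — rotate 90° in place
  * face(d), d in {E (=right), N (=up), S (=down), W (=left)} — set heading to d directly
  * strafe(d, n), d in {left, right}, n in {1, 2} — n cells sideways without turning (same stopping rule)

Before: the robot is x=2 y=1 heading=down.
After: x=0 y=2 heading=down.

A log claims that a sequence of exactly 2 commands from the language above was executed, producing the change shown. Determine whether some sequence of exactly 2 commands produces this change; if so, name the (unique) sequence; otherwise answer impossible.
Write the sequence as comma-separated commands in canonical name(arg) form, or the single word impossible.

key: heading stays S — no command in the sequence turns
from: x=2 y=1 heading=down
1. back(4) → x=2 y=2 heading=down
2. strafe(right, 2) → x=0 y=2 heading=down
no rival 2-sequence matches.

back(4), strafe(right, 2)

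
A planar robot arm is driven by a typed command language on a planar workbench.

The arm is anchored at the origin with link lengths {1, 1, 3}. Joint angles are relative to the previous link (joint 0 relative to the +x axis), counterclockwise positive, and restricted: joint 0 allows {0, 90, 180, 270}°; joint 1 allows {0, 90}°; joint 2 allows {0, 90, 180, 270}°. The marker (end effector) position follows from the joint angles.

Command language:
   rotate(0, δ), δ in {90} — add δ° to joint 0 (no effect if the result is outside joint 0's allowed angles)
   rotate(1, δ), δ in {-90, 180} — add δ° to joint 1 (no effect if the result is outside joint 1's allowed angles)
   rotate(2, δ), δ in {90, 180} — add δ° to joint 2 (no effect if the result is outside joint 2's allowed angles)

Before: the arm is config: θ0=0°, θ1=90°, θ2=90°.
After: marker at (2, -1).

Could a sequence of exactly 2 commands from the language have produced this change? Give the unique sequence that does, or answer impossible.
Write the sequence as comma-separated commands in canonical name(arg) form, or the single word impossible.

initial: config: θ0=0°, θ1=90°, θ2=90°
1. rotate(0, 90) → config: θ0=90°, θ1=90°, θ2=90°
2. rotate(0, 90) → config: θ0=180°, θ1=90°, θ2=90°
all 25 alternatives checked — unique.

rotate(0, 90), rotate(0, 90)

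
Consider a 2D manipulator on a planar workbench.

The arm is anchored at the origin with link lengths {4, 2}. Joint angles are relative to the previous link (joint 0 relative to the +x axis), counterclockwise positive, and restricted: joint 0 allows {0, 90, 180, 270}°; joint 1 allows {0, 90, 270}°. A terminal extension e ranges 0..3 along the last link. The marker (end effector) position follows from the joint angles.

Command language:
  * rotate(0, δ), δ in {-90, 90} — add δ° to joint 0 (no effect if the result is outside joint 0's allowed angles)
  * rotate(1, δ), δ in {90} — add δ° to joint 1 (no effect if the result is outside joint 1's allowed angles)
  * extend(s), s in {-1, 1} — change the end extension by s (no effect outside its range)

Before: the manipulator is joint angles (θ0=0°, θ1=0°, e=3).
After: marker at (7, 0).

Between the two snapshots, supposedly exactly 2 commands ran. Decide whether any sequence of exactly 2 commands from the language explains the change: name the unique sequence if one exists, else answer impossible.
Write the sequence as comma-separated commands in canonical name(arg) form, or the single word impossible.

extend(-1), extend(-1)

t0: joint angles (θ0=0°, θ1=0°, e=3)
1. extend(-1) → joint angles (θ0=0°, θ1=0°, e=2)
2. extend(-1) → joint angles (θ0=0°, θ1=0°, e=1)
no rival 2-sequence matches.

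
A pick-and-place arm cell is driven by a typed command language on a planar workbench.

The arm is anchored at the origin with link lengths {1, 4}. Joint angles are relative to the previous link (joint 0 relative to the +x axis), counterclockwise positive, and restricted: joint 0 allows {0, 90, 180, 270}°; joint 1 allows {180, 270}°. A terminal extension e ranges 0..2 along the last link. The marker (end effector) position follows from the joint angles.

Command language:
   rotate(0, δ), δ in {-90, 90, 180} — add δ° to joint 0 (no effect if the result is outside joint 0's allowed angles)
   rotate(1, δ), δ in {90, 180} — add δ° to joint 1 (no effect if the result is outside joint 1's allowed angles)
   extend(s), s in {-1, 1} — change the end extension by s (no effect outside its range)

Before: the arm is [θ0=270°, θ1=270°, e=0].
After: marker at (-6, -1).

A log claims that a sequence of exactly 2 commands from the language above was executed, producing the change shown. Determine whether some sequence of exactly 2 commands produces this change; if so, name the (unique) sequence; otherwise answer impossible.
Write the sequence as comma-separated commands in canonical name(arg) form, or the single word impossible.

extend(1), extend(1)

from: [θ0=270°, θ1=270°, e=0]
[1] after extend(1): [θ0=270°, θ1=270°, e=1]
[2] after extend(1): [θ0=270°, θ1=270°, e=2]
uniquely the one of 49 2-step routes that fits.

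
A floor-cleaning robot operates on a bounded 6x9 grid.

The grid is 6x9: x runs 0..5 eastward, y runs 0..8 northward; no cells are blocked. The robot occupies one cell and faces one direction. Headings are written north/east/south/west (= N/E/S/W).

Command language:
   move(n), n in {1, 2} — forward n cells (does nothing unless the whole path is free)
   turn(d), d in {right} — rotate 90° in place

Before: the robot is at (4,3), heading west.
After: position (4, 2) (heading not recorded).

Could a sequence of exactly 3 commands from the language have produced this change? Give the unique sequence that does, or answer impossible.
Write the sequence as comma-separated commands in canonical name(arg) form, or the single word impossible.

checked all 3-command options: none fits.

impossible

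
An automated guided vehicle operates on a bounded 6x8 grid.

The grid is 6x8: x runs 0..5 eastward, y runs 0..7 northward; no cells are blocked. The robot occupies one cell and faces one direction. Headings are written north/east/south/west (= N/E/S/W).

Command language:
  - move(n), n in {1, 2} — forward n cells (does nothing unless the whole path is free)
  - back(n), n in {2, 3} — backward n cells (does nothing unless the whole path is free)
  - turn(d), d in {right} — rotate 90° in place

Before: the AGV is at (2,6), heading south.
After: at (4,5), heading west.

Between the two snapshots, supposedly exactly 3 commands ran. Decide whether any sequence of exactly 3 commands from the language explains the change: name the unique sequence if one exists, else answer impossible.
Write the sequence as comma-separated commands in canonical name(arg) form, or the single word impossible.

move(1), turn(right), back(2)

key: running back(2) before move(1) would end elsewhere — order is forced
t0: at (2,6), heading south
[1] after move(1): at (2,5), heading south
[2] after turn(right): at (2,5), heading west
[3] after back(2): at (4,5), heading west
no other 3-command option fits: unique.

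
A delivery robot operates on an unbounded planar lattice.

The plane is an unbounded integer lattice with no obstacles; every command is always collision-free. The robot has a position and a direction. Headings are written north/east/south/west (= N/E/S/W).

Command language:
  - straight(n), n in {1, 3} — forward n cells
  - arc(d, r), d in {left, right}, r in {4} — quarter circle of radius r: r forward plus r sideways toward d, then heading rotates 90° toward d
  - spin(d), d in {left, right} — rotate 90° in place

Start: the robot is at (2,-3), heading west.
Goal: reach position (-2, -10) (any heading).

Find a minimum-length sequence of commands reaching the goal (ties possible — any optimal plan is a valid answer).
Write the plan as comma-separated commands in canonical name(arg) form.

arc(left, 4), straight(3)

t0: at (2,-3), heading west
[1] after arc(left, 4): at (-2,-7), heading south
[2] after straight(3): at (-2,-10), heading south
minimal: 2 command(s), checked below 2.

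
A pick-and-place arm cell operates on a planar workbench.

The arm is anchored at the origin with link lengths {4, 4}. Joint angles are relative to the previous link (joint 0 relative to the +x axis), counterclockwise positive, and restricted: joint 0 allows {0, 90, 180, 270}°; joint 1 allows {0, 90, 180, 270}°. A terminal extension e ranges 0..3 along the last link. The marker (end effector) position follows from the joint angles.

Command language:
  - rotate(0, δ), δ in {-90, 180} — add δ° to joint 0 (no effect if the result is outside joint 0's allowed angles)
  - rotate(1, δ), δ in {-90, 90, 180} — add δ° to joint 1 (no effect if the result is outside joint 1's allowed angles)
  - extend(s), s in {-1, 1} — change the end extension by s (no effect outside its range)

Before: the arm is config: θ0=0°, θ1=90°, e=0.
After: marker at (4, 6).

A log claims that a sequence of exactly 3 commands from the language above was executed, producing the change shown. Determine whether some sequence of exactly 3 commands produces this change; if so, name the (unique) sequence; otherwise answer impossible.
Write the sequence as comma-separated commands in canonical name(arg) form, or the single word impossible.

key: order matters: swapping extend(-1) and extend(1) lands elsewhere
start: config: θ0=0°, θ1=90°, e=0
t=1 extend(-1) ⇒ config: θ0=0°, θ1=90°, e=0
t=2 extend(1) ⇒ config: θ0=0°, θ1=90°, e=1
t=3 extend(1) ⇒ config: θ0=0°, θ1=90°, e=2
uniquely the one of 343 3-step routes that fits.

extend(-1), extend(1), extend(1)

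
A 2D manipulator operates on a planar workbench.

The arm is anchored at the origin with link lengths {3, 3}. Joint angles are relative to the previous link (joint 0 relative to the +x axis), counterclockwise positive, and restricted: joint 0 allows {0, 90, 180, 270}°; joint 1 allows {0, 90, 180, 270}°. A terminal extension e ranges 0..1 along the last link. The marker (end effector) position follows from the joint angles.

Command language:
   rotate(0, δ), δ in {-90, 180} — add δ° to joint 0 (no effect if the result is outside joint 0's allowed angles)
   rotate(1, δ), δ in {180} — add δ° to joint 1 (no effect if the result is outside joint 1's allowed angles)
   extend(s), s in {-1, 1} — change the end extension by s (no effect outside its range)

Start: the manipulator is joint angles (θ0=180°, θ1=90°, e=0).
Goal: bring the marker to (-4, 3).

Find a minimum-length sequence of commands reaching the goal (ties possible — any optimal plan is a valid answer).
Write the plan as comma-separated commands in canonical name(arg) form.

extend(1), rotate(0, -90)

initial: joint angles (θ0=180°, θ1=90°, e=0)
[1] after extend(1): joint angles (θ0=180°, θ1=90°, e=1)
[2] after rotate(0, -90): joint angles (θ0=90°, θ1=90°, e=1)
nothing shorter than 2 reaches the goal.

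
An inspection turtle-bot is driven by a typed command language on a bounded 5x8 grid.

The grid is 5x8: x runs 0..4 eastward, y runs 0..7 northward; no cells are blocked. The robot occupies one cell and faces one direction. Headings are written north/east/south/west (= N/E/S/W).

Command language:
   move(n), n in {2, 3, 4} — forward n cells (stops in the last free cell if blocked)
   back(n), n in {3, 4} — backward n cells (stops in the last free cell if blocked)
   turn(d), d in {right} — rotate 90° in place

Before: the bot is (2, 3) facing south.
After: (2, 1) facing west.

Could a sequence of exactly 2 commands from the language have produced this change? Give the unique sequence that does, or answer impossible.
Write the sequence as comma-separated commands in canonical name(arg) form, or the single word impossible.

key: running turn(right) before move(2) would end elsewhere — order is forced
initial: (2, 3) facing south
step 1 (move(2)): (2, 1) facing south
step 2 (turn(right)): (2, 1) facing west
no rival 2-sequence matches.

move(2), turn(right)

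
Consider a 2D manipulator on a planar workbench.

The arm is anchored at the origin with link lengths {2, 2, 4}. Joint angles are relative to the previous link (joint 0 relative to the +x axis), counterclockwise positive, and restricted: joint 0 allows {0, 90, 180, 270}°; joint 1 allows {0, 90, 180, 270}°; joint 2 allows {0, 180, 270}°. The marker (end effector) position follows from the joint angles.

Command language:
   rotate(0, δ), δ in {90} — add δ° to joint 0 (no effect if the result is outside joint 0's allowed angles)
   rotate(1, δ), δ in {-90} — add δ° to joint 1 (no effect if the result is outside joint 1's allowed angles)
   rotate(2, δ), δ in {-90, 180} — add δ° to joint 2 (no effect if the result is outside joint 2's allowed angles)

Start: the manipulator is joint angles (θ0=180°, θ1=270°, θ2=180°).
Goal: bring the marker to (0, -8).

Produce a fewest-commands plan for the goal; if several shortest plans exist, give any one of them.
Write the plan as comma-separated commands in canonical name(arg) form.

begin: joint angles (θ0=180°, θ1=270°, θ2=180°)
step 1 (rotate(0, 90)): joint angles (θ0=270°, θ1=270°, θ2=180°)
step 2 (rotate(1, -90)): joint angles (θ0=270°, θ1=180°, θ2=180°)
step 3 (rotate(1, -90)): joint angles (θ0=270°, θ1=90°, θ2=180°)
step 4 (rotate(1, -90)): joint angles (θ0=270°, θ1=0°, θ2=180°)
step 5 (rotate(2, 180)): joint angles (θ0=270°, θ1=0°, θ2=0°)
shorter routes all fall short; 5 is best.

rotate(0, 90), rotate(1, -90), rotate(1, -90), rotate(1, -90), rotate(2, 180)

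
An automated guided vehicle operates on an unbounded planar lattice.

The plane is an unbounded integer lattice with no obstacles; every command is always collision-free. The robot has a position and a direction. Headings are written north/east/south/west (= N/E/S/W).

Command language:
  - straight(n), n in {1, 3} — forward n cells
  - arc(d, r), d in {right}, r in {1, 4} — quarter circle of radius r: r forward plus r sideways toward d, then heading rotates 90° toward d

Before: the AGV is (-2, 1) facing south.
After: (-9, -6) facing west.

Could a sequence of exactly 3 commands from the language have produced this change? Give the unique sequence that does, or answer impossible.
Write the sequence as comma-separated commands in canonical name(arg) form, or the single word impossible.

key: cell and facing (now W) both changed — the 3 commands mix motion and turning
initial: (-2, 1) facing south
t=1 straight(3) ⇒ (-2, -2) facing south
t=2 arc(right, 4) ⇒ (-6, -6) facing west
t=3 straight(3) ⇒ (-9, -6) facing west
no other 3-command option fits: unique.

straight(3), arc(right, 4), straight(3)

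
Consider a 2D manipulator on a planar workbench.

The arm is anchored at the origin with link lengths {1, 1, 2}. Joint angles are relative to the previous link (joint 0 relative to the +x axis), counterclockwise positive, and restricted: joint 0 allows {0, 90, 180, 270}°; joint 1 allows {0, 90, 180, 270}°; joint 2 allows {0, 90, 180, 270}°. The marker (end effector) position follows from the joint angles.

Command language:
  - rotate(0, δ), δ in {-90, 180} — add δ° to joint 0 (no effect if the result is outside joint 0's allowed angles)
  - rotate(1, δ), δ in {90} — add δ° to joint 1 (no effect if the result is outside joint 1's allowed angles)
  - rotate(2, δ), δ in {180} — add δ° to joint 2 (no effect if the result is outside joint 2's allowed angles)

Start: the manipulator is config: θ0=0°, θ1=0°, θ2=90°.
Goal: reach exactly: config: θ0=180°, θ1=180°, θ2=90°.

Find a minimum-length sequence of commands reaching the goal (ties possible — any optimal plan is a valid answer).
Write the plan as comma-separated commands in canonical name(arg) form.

rotate(0, 180), rotate(1, 90), rotate(1, 90)

begin: config: θ0=0°, θ1=0°, θ2=90°
t=1 rotate(0, 180) ⇒ config: θ0=180°, θ1=0°, θ2=90°
t=2 rotate(1, 90) ⇒ config: θ0=180°, θ1=90°, θ2=90°
t=3 rotate(1, 90) ⇒ config: θ0=180°, θ1=180°, θ2=90°
no 2-step plan works, so 3 is optimal.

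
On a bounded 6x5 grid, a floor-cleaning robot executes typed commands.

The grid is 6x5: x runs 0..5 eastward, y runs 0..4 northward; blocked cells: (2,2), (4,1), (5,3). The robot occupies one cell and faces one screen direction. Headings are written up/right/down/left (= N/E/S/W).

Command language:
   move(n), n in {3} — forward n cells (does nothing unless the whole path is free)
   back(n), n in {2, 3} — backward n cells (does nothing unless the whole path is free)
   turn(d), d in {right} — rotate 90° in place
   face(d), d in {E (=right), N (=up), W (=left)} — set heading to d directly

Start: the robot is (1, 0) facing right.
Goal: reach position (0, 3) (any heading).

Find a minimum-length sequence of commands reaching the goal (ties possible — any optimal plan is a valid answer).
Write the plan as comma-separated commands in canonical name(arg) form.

t0: (1, 0) facing right
1. move(3) → (4, 0) facing right
2. back(2) → (2, 0) facing right
3. back(2) → (0, 0) facing right
4. turn(right) → (0, 0) facing down
5. back(3) → (0, 3) facing down
minimal: 5 command(s), checked below 5.

move(3), back(2), back(2), turn(right), back(3)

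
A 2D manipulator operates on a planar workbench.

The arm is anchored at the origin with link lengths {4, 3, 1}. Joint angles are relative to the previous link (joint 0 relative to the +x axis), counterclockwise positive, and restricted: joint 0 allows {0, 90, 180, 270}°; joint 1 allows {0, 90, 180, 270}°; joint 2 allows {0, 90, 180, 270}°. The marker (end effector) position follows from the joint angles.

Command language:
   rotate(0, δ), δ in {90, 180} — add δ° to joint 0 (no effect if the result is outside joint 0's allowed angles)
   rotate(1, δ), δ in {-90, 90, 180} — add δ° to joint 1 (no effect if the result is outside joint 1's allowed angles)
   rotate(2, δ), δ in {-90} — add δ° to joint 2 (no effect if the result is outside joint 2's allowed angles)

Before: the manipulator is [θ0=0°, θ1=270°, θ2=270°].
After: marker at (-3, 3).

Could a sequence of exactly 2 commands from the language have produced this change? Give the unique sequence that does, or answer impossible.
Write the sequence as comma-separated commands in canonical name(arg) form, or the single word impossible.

initial: [θ0=0°, θ1=270°, θ2=270°]
1. rotate(0, 90) → [θ0=90°, θ1=270°, θ2=270°]
2. rotate(0, 90) → [θ0=180°, θ1=270°, θ2=270°]
uniquely the one of 36 2-step routes that fits.

rotate(0, 90), rotate(0, 90)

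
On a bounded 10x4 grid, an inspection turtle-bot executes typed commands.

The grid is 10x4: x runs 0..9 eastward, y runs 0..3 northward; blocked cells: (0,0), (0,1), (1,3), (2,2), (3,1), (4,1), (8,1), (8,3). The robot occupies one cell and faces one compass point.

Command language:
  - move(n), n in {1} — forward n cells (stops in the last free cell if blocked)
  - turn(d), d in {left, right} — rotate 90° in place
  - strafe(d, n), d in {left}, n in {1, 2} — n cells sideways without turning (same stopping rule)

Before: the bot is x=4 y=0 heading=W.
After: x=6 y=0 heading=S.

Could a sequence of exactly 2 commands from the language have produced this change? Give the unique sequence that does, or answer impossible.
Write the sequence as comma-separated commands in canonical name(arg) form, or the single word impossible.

key: order matters: swapping turn(left) and strafe(left, 2) lands elsewhere
from: x=4 y=0 heading=W
1. turn(left) → x=4 y=0 heading=S
2. strafe(left, 2) → x=6 y=0 heading=S
no rival 2-sequence matches.

turn(left), strafe(left, 2)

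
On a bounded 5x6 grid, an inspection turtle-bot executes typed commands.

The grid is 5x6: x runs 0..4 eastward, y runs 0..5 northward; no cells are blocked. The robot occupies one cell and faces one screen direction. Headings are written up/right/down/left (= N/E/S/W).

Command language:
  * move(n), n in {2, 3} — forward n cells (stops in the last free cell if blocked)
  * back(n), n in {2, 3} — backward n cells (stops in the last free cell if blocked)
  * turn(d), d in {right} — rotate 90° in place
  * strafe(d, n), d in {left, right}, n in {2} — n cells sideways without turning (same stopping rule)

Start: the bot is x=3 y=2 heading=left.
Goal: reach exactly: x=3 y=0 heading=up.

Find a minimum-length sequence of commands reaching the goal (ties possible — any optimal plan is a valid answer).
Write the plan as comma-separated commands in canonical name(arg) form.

strafe(left, 2), turn(right)

t0: x=3 y=2 heading=left
t=1 strafe(left, 2) ⇒ x=3 y=0 heading=left
t=2 turn(right) ⇒ x=3 y=0 heading=up
nothing shorter than 2 reaches the goal.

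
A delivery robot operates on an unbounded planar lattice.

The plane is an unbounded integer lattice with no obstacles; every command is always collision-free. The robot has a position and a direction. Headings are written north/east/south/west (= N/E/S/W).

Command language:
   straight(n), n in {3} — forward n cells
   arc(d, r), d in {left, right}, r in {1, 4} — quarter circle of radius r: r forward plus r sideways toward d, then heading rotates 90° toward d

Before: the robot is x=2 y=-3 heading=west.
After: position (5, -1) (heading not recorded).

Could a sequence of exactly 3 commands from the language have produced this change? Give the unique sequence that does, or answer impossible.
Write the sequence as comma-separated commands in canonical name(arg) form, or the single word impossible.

key: running straight(3) before arc(right, 1) would end elsewhere — order is forced
initial: x=2 y=-3 heading=west
t=1 arc(right, 1) ⇒ x=1 y=-2 heading=north
t=2 arc(right, 1) ⇒ x=2 y=-1 heading=east
t=3 straight(3) ⇒ x=5 y=-1 heading=east
all 125 alternatives checked — unique.

arc(right, 1), arc(right, 1), straight(3)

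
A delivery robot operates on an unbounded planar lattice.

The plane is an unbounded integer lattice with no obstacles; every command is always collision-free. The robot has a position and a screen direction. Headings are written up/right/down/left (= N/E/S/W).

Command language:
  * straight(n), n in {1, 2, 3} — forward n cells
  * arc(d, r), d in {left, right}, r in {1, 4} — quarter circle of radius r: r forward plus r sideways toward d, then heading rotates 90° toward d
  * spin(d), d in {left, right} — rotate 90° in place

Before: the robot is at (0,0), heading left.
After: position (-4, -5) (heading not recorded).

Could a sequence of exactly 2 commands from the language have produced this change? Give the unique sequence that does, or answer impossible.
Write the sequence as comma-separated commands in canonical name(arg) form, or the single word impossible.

key: order matters: swapping arc(left, 4) and straight(1) lands elsewhere
from: at (0,0), heading left
[1] after arc(left, 4): at (-4,-4), heading down
[2] after straight(1): at (-4,-5), heading down
no rival 2-sequence matches.

arc(left, 4), straight(1)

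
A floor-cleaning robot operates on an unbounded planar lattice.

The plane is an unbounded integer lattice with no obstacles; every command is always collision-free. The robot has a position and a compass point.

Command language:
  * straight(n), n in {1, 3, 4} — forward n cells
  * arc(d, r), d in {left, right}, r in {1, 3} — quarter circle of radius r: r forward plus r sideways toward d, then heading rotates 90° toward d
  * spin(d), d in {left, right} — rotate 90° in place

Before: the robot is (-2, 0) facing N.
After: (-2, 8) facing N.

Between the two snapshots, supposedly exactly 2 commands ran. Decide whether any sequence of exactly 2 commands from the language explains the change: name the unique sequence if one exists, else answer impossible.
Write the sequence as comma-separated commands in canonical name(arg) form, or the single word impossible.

straight(4), straight(4)

key: still facing N at the end — nothing in the sequence rotates
from: (-2, 0) facing N
t=1 straight(4) ⇒ (-2, 4) facing N
t=2 straight(4) ⇒ (-2, 8) facing N
no rival 2-sequence matches.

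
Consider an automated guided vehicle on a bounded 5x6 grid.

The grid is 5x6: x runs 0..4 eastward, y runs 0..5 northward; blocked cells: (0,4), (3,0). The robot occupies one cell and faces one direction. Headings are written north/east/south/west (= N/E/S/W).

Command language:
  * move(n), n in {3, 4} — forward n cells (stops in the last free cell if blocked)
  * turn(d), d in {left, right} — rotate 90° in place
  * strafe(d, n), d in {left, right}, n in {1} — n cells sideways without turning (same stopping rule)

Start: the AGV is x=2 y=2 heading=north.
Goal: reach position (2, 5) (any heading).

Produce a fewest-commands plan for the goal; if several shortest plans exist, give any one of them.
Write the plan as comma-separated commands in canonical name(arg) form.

start: x=2 y=2 heading=north
[1] after move(4): x=2 y=5 heading=north
nothing shorter than 1 reaches the goal.

move(4)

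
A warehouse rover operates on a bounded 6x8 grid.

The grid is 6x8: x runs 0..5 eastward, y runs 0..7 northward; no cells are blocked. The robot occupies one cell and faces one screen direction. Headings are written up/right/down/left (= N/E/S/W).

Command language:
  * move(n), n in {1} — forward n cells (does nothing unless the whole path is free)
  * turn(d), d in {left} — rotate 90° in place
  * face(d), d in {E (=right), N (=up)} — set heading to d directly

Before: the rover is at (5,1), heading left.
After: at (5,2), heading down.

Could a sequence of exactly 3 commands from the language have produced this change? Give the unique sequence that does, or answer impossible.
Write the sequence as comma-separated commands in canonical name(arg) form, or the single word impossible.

checked all 3-command options: none fits.

impossible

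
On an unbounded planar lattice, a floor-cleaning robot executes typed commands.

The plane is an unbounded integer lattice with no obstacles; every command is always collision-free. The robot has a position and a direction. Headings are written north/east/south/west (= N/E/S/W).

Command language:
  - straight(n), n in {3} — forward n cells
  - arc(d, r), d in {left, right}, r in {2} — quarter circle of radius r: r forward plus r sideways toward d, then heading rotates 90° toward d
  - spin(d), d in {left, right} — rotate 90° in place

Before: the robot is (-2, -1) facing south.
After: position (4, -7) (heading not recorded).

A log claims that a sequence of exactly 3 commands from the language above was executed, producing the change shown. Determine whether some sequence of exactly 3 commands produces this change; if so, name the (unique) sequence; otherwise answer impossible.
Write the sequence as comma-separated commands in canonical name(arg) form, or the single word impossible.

initial: (-2, -1) facing south
t=1 arc(left, 2) ⇒ (0, -3) facing east
t=2 arc(right, 2) ⇒ (2, -5) facing south
t=3 arc(left, 2) ⇒ (4, -7) facing east
uniquely the one of 125 3-step routes that fits.

arc(left, 2), arc(right, 2), arc(left, 2)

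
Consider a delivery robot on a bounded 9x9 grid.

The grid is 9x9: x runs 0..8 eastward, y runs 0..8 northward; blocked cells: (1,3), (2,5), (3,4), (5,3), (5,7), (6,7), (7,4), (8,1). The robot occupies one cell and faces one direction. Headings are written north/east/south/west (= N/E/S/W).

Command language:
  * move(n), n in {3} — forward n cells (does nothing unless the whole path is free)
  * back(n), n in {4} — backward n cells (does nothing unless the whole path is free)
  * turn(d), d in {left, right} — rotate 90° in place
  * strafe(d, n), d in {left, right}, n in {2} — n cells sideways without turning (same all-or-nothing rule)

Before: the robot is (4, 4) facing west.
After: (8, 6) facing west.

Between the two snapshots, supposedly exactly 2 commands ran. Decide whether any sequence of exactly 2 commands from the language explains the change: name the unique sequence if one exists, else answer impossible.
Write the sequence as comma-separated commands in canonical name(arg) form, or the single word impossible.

strafe(right, 2), back(4)

key: still facing W at the end — nothing in the sequence rotates
t0: (4, 4) facing west
1. strafe(right, 2) → (4, 6) facing west
2. back(4) → (8, 6) facing west
no rival 2-sequence matches.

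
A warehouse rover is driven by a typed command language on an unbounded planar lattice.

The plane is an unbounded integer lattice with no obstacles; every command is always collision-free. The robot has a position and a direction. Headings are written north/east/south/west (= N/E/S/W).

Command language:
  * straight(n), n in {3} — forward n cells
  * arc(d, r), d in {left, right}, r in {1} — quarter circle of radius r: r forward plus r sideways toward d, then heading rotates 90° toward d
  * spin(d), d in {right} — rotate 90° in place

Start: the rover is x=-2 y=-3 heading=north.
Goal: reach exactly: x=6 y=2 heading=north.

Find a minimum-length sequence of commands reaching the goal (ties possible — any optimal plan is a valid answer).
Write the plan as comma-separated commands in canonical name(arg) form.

t0: x=-2 y=-3 heading=north
step 1 (arc(right, 1)): x=-1 y=-2 heading=east
step 2 (straight(3)): x=2 y=-2 heading=east
step 3 (straight(3)): x=5 y=-2 heading=east
step 4 (arc(left, 1)): x=6 y=-1 heading=north
step 5 (straight(3)): x=6 y=2 heading=north
minimal: 5 command(s), checked below 5.

arc(right, 1), straight(3), straight(3), arc(left, 1), straight(3)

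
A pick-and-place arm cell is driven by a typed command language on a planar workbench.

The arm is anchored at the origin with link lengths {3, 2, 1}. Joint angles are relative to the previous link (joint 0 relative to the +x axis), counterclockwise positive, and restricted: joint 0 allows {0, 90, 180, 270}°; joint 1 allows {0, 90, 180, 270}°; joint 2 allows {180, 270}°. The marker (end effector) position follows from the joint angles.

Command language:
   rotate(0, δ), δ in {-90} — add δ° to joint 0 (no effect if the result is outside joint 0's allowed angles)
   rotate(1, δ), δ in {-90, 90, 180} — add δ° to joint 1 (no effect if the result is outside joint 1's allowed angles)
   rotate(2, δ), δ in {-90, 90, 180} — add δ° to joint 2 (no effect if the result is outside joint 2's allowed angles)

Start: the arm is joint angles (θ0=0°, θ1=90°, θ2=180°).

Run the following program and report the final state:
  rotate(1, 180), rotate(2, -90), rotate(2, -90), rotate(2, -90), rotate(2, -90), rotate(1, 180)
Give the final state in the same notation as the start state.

start: joint angles (θ0=0°, θ1=90°, θ2=180°)
step 1 (rotate(1, 180)): joint angles (θ0=0°, θ1=270°, θ2=180°)
step 2 (rotate(2, -90)): joint angles (θ0=0°, θ1=270°, θ2=180°)
step 3 (rotate(2, -90)): joint angles (θ0=0°, θ1=270°, θ2=180°)
step 4 (rotate(2, -90)): joint angles (θ0=0°, θ1=270°, θ2=180°)
step 5 (rotate(2, -90)): joint angles (θ0=0°, θ1=270°, θ2=180°)
step 6 (rotate(1, 180)): joint angles (θ0=0°, θ1=90°, θ2=180°)

joint angles (θ0=0°, θ1=90°, θ2=180°)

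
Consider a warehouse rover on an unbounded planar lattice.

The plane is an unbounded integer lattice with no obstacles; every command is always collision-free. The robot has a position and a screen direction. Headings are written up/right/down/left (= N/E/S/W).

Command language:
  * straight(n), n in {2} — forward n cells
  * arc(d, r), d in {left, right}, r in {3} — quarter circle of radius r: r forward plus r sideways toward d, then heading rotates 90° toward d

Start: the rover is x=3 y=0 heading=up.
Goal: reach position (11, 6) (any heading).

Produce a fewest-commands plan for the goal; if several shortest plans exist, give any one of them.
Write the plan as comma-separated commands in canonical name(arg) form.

start: x=3 y=0 heading=up
t=1 arc(right, 3) ⇒ x=6 y=3 heading=right
t=2 straight(2) ⇒ x=8 y=3 heading=right
t=3 arc(left, 3) ⇒ x=11 y=6 heading=up
no 2-step plan works, so 3 is optimal.

arc(right, 3), straight(2), arc(left, 3)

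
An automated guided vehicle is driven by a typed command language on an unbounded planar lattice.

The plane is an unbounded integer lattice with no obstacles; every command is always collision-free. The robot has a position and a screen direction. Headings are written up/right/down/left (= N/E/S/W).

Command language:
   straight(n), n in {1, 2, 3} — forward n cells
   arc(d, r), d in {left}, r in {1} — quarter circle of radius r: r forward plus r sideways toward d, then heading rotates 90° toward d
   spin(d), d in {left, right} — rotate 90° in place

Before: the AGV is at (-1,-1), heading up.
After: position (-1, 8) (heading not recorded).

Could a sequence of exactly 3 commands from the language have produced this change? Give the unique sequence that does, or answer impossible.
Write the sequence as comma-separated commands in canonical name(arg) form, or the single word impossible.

begin: at (-1,-1), heading up
1. straight(3) → at (-1,2), heading up
2. straight(3) → at (-1,5), heading up
3. straight(3) → at (-1,8), heading up
all 216 alternatives checked — unique.

straight(3), straight(3), straight(3)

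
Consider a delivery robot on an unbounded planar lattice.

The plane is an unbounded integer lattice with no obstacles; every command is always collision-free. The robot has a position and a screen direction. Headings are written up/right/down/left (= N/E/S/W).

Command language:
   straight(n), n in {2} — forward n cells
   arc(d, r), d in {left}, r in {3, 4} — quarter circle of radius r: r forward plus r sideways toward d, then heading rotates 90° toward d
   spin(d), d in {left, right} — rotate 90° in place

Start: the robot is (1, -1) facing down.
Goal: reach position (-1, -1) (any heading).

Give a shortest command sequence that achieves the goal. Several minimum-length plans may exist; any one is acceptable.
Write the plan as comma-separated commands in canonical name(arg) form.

initial: (1, -1) facing down
t=1 spin(right) ⇒ (1, -1) facing left
t=2 straight(2) ⇒ (-1, -1) facing left
minimal: 2 command(s), checked below 2.

spin(right), straight(2)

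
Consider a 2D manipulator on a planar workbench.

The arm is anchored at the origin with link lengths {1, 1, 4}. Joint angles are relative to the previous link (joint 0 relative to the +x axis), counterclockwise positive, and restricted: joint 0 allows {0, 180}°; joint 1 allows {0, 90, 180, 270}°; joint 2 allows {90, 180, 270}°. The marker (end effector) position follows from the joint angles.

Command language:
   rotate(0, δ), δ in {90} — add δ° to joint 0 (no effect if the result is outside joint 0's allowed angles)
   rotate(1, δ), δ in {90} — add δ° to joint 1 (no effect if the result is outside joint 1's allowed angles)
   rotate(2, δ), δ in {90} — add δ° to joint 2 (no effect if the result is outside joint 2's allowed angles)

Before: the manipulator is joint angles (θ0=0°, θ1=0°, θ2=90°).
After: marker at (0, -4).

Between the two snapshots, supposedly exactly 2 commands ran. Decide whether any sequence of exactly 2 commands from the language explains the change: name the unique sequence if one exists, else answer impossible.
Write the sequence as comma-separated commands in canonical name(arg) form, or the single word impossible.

rotate(1, 90), rotate(1, 90)

t0: joint angles (θ0=0°, θ1=0°, θ2=90°)
step 1 (rotate(1, 90)): joint angles (θ0=0°, θ1=90°, θ2=90°)
step 2 (rotate(1, 90)): joint angles (θ0=0°, θ1=180°, θ2=90°)
no rival 2-sequence matches.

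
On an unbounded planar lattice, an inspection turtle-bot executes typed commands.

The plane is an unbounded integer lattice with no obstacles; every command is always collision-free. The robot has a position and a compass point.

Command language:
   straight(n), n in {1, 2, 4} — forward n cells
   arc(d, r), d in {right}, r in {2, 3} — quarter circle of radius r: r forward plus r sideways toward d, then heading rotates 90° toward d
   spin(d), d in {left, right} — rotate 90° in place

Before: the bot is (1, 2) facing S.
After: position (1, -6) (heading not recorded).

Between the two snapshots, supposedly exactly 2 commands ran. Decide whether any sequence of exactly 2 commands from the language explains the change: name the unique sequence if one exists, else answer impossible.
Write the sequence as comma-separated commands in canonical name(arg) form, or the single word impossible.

straight(4), straight(4)

initial: (1, 2) facing S
[1] after straight(4): (1, -2) facing S
[2] after straight(4): (1, -6) facing S
no rival 2-sequence matches.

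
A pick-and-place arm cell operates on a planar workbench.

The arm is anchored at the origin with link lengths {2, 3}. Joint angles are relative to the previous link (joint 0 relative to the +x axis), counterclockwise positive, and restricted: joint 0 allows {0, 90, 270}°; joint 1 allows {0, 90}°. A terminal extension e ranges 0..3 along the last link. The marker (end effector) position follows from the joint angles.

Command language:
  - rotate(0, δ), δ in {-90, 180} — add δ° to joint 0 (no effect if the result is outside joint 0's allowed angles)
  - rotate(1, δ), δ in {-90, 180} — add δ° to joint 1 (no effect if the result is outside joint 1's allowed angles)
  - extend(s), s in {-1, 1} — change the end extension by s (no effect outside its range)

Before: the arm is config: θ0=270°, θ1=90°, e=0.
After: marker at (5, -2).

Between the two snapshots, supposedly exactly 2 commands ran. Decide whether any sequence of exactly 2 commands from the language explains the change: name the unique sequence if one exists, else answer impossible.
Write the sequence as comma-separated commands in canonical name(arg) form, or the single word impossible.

extend(1), extend(1)

from: config: θ0=270°, θ1=90°, e=0
[1] after extend(1): config: θ0=270°, θ1=90°, e=1
[2] after extend(1): config: θ0=270°, θ1=90°, e=2
no other 2-command option fits: unique.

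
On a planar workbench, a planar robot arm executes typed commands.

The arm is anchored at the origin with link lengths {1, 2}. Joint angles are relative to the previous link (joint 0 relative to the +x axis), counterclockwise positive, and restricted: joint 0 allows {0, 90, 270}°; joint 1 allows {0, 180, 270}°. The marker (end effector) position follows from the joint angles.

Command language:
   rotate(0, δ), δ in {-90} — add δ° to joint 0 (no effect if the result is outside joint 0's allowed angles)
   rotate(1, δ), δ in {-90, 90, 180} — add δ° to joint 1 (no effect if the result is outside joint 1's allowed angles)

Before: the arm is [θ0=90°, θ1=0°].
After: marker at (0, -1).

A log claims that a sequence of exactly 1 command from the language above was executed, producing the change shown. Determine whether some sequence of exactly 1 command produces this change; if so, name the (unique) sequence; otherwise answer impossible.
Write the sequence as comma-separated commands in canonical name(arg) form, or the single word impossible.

rotate(1, 180)

initial: [θ0=90°, θ1=0°]
t=1 rotate(1, 180) ⇒ [θ0=90°, θ1=180°]
no rival 1-sequence matches.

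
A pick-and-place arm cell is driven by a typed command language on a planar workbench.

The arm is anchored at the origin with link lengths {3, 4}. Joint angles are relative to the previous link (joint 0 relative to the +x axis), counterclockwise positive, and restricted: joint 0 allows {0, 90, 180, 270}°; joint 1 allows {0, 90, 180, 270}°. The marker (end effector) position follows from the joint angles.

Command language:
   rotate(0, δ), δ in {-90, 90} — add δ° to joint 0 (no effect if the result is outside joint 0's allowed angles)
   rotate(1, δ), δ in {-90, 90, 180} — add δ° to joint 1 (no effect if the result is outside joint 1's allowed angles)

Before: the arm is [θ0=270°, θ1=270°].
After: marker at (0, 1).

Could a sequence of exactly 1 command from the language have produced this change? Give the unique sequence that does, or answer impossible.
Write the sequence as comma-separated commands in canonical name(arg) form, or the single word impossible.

begin: [θ0=270°, θ1=270°]
1. rotate(1, -90) → [θ0=270°, θ1=180°]
no other 1-command option fits: unique.

rotate(1, -90)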